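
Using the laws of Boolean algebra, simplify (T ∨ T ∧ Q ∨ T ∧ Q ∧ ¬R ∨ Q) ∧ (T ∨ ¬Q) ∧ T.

(T ∨ T ∧ Q ∨ T ∧ Q ∧ ¬R ∨ Q) ∧ (T ∨ ¬Q) ∧ T
= (T ∨ T ∧ Q ∨ Q) ∧ (T ∨ ¬Q) ∧ T
= (T ∨ T ∧ Q ∨ Q) ∧ T
= (T ∨ Q) ∧ T
= T

T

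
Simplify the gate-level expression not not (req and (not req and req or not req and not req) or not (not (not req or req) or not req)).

req

not not (req and (not req and req or not req and not req) or not (not (not req or req) or not req))
= not not (req and not req or not (not (not req or req) or not req))   [distribution]
= not not (req and not req or (not req or req) and req)   [De Morgan]
= req and not req or (not req or req) and req   [double negation]
= req and not req or req   [complement / identity]
= req   [complement / identity]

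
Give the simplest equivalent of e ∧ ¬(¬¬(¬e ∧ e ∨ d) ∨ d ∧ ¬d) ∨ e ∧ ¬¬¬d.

e ∧ ¬d

e ∧ ¬(¬¬(¬e ∧ e ∨ d) ∨ d ∧ ¬d) ∨ e ∧ ¬¬¬d
= e ∧ ¬¬¬(¬e ∧ e ∨ d) ∨ e ∧ ¬¬¬d   — complement / identity
= e ∧ ¬¬¬d ∨ e ∧ ¬¬¬d   — complement / identity
= e ∧ ¬¬¬d   — idempotence
= e ∧ ¬d   — double negation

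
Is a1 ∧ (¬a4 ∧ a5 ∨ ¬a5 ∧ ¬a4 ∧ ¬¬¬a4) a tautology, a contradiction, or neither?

neither

a1 ∧ (¬a4 ∧ a5 ∨ ¬a5 ∧ ¬a4 ∧ ¬¬¬a4)
= a1 ∧ (¬a4 ∧ a5 ∨ ¬a5 ∧ ¬a4 ∧ ¬a4)   (double negation)
= a1 ∧ (¬a4 ∧ a5 ∨ ¬a5 ∧ ¬a4)   (idempotence)
= a1 ∧ ¬a4   (distribution)
This depends on a1, a4, so it is not a constant.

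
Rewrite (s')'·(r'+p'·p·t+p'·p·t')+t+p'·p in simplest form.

(s')'·(r'+p'·p·t+p'·p·t')+t+p'·p
= (s')'·(r'+p'·p)+t+p'·p   (distribution)
= (s')'·r'+t+p'·p   (complement / identity)
= s·r'+t+p'·p   (double negation)
= s·r'+t   (complement / identity)

s·r'+t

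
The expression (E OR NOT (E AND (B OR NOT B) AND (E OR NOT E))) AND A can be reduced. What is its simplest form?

(E OR NOT (E AND (B OR NOT B) AND (E OR NOT E))) AND A
= (E OR NOT (E AND (E OR NOT E))) AND A   (complement / identity)
= (E OR NOT E) AND A   (complement / identity)
= A   (complement / identity)

A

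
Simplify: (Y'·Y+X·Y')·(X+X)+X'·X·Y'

X·Y'

(Y'·Y+X·Y')·(X+X)+X'·X·Y'
= X·Y'·(X+X)+X'·X·Y'   — complement / identity
= X·Y'·X+X'·X·Y'   — idempotence
= X·Y'   — distribution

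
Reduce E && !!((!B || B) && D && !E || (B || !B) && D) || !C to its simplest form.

E && !!((!B || B) && D && !E || (B || !B) && D) || !C
= E && !!((!B || B) && D && !E || D) || !C   [complement / identity]
= E && !!(D && !E || D) || !C   [complement / identity]
= E && (D && !E || D) || !C   [double negation]
= E && D || !C   [absorption]

E && D || !C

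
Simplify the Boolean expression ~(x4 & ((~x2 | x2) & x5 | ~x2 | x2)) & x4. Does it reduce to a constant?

0

~(x4 & ((~x2 | x2) & x5 | ~x2 | x2)) & x4
= ~(x4 & (~x2 | x2)) & x4
= ~x4 & x4
= 0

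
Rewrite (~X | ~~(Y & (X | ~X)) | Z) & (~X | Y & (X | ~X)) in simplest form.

~X | Y

(~X | ~~(Y & (X | ~X)) | Z) & (~X | Y & (X | ~X))
= (~X | Y & (X | ~X) | Z) & (~X | Y & (X | ~X))   [double negation]
= ~X | Y & (X | ~X)   [absorption]
= ~X | Y   [complement / identity]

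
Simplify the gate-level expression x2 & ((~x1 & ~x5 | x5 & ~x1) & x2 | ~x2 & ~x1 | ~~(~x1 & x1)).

x2 & ~x1

x2 & ((~x1 & ~x5 | x5 & ~x1) & x2 | ~x2 & ~x1 | ~~(~x1 & x1))
= x2 & (~x1 & x2 | ~x2 & ~x1 | ~~(~x1 & x1))   [distribution]
= x2 & (~x1 | ~~(~x1 & x1))   [distribution]
= x2 & (~x1 | ~x1 & x1)   [double negation]
= x2 & ~x1   [complement / identity]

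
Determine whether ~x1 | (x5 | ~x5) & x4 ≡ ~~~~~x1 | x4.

E1: ~x1 | (x5 | ~x5) & x4
    = ~x1 | x4   [complement / identity]
E2: ~~~~~x1 | x4
    = ~~~x1 | x4   [double negation]
    = ~x1 | x4   [double negation]
Both reduce to ~x1 | x4, so they are equivalent.

Yes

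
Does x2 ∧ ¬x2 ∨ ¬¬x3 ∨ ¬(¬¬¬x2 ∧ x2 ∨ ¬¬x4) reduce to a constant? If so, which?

x2 ∧ ¬x2 ∨ ¬¬x3 ∨ ¬(¬¬¬x2 ∧ x2 ∨ ¬¬x4)
= ¬¬x3 ∨ ¬(¬¬¬x2 ∧ x2 ∨ ¬¬x4)   — complement / identity
= x3 ∨ ¬(¬¬¬x2 ∧ x2 ∨ ¬¬x4)   — double negation
= x3 ∨ ¬(¬x2 ∧ x2 ∨ ¬¬x4)   — double negation
= x3 ∨ ¬¬¬x4   — complement / identity
= x3 ∨ ¬x4   — double negation
This depends on x3, x4, so it is not a constant.

no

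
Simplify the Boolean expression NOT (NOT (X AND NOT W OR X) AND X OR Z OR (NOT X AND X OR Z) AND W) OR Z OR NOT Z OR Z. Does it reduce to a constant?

NOT (NOT (X AND NOT W OR X) AND X OR Z OR (NOT X AND X OR Z) AND W) OR Z OR NOT Z OR Z
= NOT (NOT X AND X OR Z OR (NOT X AND X OR Z) AND W) OR Z OR NOT Z OR Z   [absorption]
= NOT (NOT X AND X OR Z) OR Z OR NOT Z OR Z   [absorption]
= NOT Z OR Z OR NOT Z OR Z   [complement / identity]
= NOT Z OR Z   [idempotence]
= TRUE   [complement]

TRUE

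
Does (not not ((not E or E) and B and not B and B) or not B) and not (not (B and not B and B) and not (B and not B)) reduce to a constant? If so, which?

(not not ((not E or E) and B and not B and B) or not B) and not (not (B and not B and B) and not (B and not B))
= (not not ((not E or E) and B and not B and B) or not B) and (B and not B and B or B and not B)   — De Morgan
= (not not (B and not B and B) or not B) and (B and not B and B or B and not B)   — complement / identity
= (B and not B and B or not B) and (B and not B and B or B and not B)   — double negation
= not B and B and not B or B and not B and B   — distribution
= B and not B   — distribution
= False   — complement

yes, False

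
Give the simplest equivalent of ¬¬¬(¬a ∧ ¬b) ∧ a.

¬¬¬(¬a ∧ ¬b) ∧ a
= ¬¬(a ∨ b) ∧ a   (De Morgan)
= (a ∨ b) ∧ a   (double negation)
= a   (absorption)

a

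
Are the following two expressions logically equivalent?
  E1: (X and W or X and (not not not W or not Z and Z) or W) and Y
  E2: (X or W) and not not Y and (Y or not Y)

E1: (X and W or X and (not not not W or not Z and Z) or W) and Y
    = (X and W or X and not not not W or W) and Y   — complement / identity
    = (X and W or X and not W or W) and Y   — double negation
    = (X or W) and Y   — distribution
E2: (X or W) and not not Y and (Y or not Y)
    = (X or W) and not not Y   — complement / identity
    = (X or W) and Y   — double negation
Both reduce to (X or W) and Y, so they are equivalent.

Yes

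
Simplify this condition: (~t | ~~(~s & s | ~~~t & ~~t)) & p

~t & p

(~t | ~~(~s & s | ~~~t & ~~t)) & p
= (~t | ~~(~~~t & ~~t)) & p   (complement / identity)
= (~t | ~(~~t | ~t)) & p   (De Morgan)
= (~t | ~t & t) & p   (De Morgan)
= ~t & p   (complement / identity)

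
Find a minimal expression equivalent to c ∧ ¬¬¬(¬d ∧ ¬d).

c ∧ d

c ∧ ¬¬¬(¬d ∧ ¬d)
= c ∧ ¬¬(d ∨ d)   [De Morgan]
= c ∧ (d ∨ d)   [double negation]
= c ∧ d   [idempotence]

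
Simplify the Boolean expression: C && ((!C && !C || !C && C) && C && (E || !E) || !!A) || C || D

C && ((!C && !C || !C && C) && C && (E || !E) || !!A) || C || D
= C && ((!C && !C || !C && C) && C && (E || !E) || A) || C || D   [double negation]
= C && (!C && C && (E || !E) || A) || C || D   [distribution]
= C && (!C && C || A) || C || D   [complement / identity]
= C && A || C || D   [complement / identity]
= C || D   [absorption]

C || D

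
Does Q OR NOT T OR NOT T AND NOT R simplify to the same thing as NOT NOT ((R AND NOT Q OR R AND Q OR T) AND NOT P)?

No

E1: Q OR NOT T OR NOT T AND NOT R
    = Q OR NOT T   — absorption
E2: NOT NOT ((R AND NOT Q OR R AND Q OR T) AND NOT P)
    = NOT NOT ((R OR T) AND NOT P)   — distribution
    = (R OR T) AND NOT P   — double negation
These differ: at P=1, Q=1, R=0, T=1, E1 = 1 but E2 = 0.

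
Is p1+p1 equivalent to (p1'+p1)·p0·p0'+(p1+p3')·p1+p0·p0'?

Yes

E1: p1+p1
    = p1   (idempotence)
E2: (p1'+p1)·p0·p0'+(p1+p3')·p1+p0·p0'
    = p0·p0'+(p1+p3')·p1+p0·p0'   (complement / identity)
    = (p1+p3')·p1+p0·p0'   (complement / identity)
    = p1+p0·p0'   (absorption)
    = p1   (complement / identity)
Both reduce to p1, so they are equivalent.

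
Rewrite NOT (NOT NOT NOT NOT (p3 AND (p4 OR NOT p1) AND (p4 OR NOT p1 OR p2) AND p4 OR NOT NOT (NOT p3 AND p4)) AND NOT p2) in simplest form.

NOT p4 OR p2

NOT (NOT NOT NOT NOT (p3 AND (p4 OR NOT p1) AND (p4 OR NOT p1 OR p2) AND p4 OR NOT NOT (NOT p3 AND p4)) AND NOT p2)
= NOT (NOT NOT NOT NOT (p3 AND (p4 OR NOT p1) AND p4 OR NOT NOT (NOT p3 AND p4)) AND NOT p2)
= NOT (NOT NOT NOT NOT (p3 AND p4 OR NOT NOT (NOT p3 AND p4)) AND NOT p2)
= NOT (NOT NOT NOT NOT (p3 AND p4 OR NOT p3 AND p4) AND NOT p2)
= NOT (NOT NOT (p3 AND p4 OR NOT p3 AND p4) AND NOT p2)
= NOT (NOT NOT p4 AND NOT p2)
= NOT p4 OR p2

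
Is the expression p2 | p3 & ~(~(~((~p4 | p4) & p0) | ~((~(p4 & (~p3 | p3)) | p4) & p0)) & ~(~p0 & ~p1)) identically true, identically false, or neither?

p2 | p3 & ~(~(~((~p4 | p4) & p0) | ~((~(p4 & (~p3 | p3)) | p4) & p0)) & ~(~p0 & ~p1))
= p2 | p3 & ~(~(~((~p4 | p4) & p0) | ~((~p4 | p4) & p0)) & ~(~p0 & ~p1))   — complement / identity
= p2 | p3 & ~(~~((~p4 | p4) & p0) & ~(~p0 & ~p1))   — idempotence
= p2 | p3 & (~((~p4 | p4) & p0) | ~p0 & ~p1)   — De Morgan
= p2 | p3 & (~p0 | ~p0 & ~p1)   — complement / identity
= p2 | p3 & ~p0   — absorption
This depends on p0, p2, p3, so it is not a constant.

neither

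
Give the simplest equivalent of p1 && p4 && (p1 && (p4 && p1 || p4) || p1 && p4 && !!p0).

p1 && p4

p1 && p4 && (p1 && (p4 && p1 || p4) || p1 && p4 && !!p0)
= p1 && p4 && (p1 && (p4 && p1 || p4) || p1 && p4 && p0)   (double negation)
= p1 && p4 && (p1 && p4 || p1 && p4 && p0)   (absorption)
= p1 && p4 && p1 && p4   (absorption)
= p1 && p4   (idempotence)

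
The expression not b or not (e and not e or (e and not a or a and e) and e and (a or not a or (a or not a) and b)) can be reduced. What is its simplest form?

not b or not (e and not e or (e and not a or a and e) and e and (a or not a or (a or not a) and b))
= not b or not (e and not e or (e and not a or a and e) and e and (a or not a))
= not b or not (e and not e or (e and not a or a and e) and e)
= not b or not (e and not e or e and e)
= not b or not e

not b or not e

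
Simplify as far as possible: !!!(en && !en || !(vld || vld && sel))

!!!(en && !en || !(vld || vld && sel))
= !!!(en && !en || !vld)   (absorption)
= !(en && !en || !vld)   (double negation)
= !!vld   (complement / identity)
= vld   (double negation)

vld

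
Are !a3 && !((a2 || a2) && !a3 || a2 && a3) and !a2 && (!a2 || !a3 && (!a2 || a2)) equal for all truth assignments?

No

E1: !a3 && !((a2 || a2) && !a3 || a2 && a3)
    = !a3 && !(a2 && !a3 || a2 && a3)   — idempotence
    = !a3 && !a2   — distribution
E2: !a2 && (!a2 || !a3 && (!a2 || a2))
    = !a2 && (!a2 || !a3)   — complement / identity
    = !a2   — absorption
These differ: at a2=0, a3=1, E1 = 0 but E2 = 1.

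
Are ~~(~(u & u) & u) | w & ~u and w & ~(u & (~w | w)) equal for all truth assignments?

Yes

E1: ~~(~(u & u) & u) | w & ~u
    = ~~(~u & u) | w & ~u   (idempotence)
    = ~u & u | w & ~u   (double negation)
    = w & ~u   (complement / identity)
E2: w & ~(u & (~w | w))
    = w & ~u   (complement / identity)
Both reduce to w & ~u, so they are equivalent.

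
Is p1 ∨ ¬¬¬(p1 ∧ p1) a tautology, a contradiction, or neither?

tautology

p1 ∨ ¬¬¬(p1 ∧ p1)
= p1 ∨ ¬¬¬p1
= p1 ∨ ¬p1
= True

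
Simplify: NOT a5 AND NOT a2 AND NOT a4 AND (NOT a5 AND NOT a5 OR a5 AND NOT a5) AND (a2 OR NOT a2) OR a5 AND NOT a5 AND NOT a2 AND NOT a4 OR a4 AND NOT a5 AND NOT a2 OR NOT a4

NOT a5 AND NOT a2 AND NOT a4 AND (NOT a5 AND NOT a5 OR a5 AND NOT a5) AND (a2 OR NOT a2) OR a5 AND NOT a5 AND NOT a2 AND NOT a4 OR a4 AND NOT a5 AND NOT a2 OR NOT a4
= NOT a5 AND NOT a2 AND NOT a4 AND (NOT a5 AND NOT a5 OR a5 AND NOT a5) OR a5 AND NOT a5 AND NOT a2 AND NOT a4 OR a4 AND NOT a5 AND NOT a2 OR NOT a4   — complement / identity
= NOT a5 AND NOT a2 AND NOT a4 AND NOT a5 OR a5 AND NOT a5 AND NOT a2 AND NOT a4 OR a4 AND NOT a5 AND NOT a2 OR NOT a4   — distribution
= NOT a5 AND NOT a2 AND NOT a4 OR a4 AND NOT a5 AND NOT a2 OR NOT a4   — distribution
= NOT a5 AND NOT a2 OR NOT a4   — distribution

NOT a5 AND NOT a2 OR NOT a4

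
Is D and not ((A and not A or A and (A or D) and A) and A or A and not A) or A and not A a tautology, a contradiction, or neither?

D and not ((A and not A or A and (A or D) and A) and A or A and not A) or A and not A
= D and not ((A and not A or A and A) and A or A and not A) or A and not A
= D and not (A and A or A and not A) or A and not A
= D and not (A and A or A and not A)
= D and not A
This depends on A, D, so it is not a constant.

neither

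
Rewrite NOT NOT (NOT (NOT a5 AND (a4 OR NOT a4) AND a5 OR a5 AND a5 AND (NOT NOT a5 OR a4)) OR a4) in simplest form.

NOT a5 OR a4

NOT NOT (NOT (NOT a5 AND (a4 OR NOT a4) AND a5 OR a5 AND a5 AND (NOT NOT a5 OR a4)) OR a4)
= NOT NOT (NOT (NOT a5 AND (a4 OR NOT a4) AND a5 OR a5 AND a5 AND (a5 OR a4)) OR a4)   [double negation]
= NOT NOT (NOT (NOT a5 AND (a4 OR NOT a4) AND a5 OR a5 AND a5) OR a4)   [absorption]
= NOT (NOT a5 AND (a4 OR NOT a4) AND a5 OR a5 AND a5) OR a4   [double negation]
= NOT (NOT a5 AND a5 OR a5 AND a5) OR a4   [complement / identity]
= NOT a5 OR a4   [distribution]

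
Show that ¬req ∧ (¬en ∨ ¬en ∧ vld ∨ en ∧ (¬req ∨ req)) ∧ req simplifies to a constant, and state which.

¬req ∧ (¬en ∨ ¬en ∧ vld ∨ en ∧ (¬req ∨ req)) ∧ req
= ¬req ∧ (¬en ∨ en ∧ (¬req ∨ req)) ∧ req   (absorption)
= ¬req ∧ (¬en ∨ en) ∧ req   (complement / identity)
= ¬req ∧ req   (complement / identity)
= False   (complement)

False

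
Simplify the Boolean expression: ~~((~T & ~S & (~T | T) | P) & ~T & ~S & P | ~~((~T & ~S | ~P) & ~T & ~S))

~~((~T & ~S & (~T | T) | P) & ~T & ~S & P | ~~((~T & ~S | ~P) & ~T & ~S))
= ~~((~T & ~S | P) & ~T & ~S & P | ~~((~T & ~S | ~P) & ~T & ~S))   [complement / identity]
= ~~(~T & ~S & P | ~~((~T & ~S | ~P) & ~T & ~S))   [absorption]
= ~~(~T & ~S & P | ~~(~T & ~S))   [absorption]
= ~~(~T & ~S & P | ~T & ~S)   [double negation]
= ~~(~T & ~S)   [absorption]
= ~T & ~S   [double negation]

~T & ~S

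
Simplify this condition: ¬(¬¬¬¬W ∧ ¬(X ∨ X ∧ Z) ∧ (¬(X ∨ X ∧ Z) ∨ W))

¬W ∨ X

¬(¬¬¬¬W ∧ ¬(X ∨ X ∧ Z) ∧ (¬(X ∨ X ∧ Z) ∨ W))
= ¬(¬¬W ∧ ¬(X ∨ X ∧ Z) ∧ (¬(X ∨ X ∧ Z) ∨ W))   [double negation]
= ¬(¬¬W ∧ ¬(X ∨ X ∧ Z))   [absorption]
= ¬W ∨ X ∨ X ∧ Z   [De Morgan]
= ¬W ∨ X   [absorption]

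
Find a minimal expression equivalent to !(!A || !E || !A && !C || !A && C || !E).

!(!A || !E || !A && !C || !A && C || !E)
= !(!A || !E || !A || !E)   (distribution)
= !(!A || !E)   (idempotence)
= A && E   (De Morgan)

A && E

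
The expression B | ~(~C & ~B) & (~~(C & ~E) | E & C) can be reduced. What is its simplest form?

B | ~(~C & ~B) & (~~(C & ~E) | E & C)
= B | (C | B) & (~~(C & ~E) | E & C)   — De Morgan
= B | (C | B) & (C & ~E | E & C)   — double negation
= B | (C | B) & C   — distribution
= B | C   — absorption

B | C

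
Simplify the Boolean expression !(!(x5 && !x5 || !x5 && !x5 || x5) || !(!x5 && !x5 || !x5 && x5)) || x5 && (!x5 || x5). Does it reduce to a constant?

true

!(!(x5 && !x5 || !x5 && !x5 || x5) || !(!x5 && !x5 || !x5 && x5)) || x5 && (!x5 || x5)
= !(!(x5 && !x5 || !x5 && !x5 || x5) || !!x5) || x5 && (!x5 || x5)   — distribution
= (x5 && !x5 || !x5 && !x5 || x5) && !x5 || x5 && (!x5 || x5)   — De Morgan
= (!x5 || x5) && !x5 || x5 && (!x5 || x5)   — distribution
= !x5 || x5   — distribution
= true   — complement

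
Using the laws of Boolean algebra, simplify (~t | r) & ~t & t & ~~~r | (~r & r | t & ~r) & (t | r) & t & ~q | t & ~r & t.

(~t | r) & ~t & t & ~~~r | (~r & r | t & ~r) & (t | r) & t & ~q | t & ~r & t
= (~t | r) & ~t & t & ~r | (~r & r | t & ~r) & (t | r) & t & ~q | t & ~r & t
= (~t | r) & ~t & t & ~r | (~r & r | t & ~r) & t & ~q | t & ~r & t
= ~t & t & ~r | (~r & r | t & ~r) & t & ~q | t & ~r & t
= ~t & t & ~r | t & ~r & t & ~q | t & ~r & t
= ~t & t & ~r | t & ~r & t
= t & ~r

t & ~r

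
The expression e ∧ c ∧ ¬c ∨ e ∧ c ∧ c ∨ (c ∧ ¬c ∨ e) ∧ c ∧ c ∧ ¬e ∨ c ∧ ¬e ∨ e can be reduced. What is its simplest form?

e ∧ c ∧ ¬c ∨ e ∧ c ∧ c ∨ (c ∧ ¬c ∨ e) ∧ c ∧ c ∧ ¬e ∨ c ∧ ¬e ∨ e
= e ∧ c ∧ ¬c ∨ e ∧ c ∧ c ∨ e ∧ c ∧ c ∧ ¬e ∨ c ∧ ¬e ∨ e   (complement / identity)
= e ∧ c ∧ ¬c ∨ e ∧ c ∧ c ∨ c ∧ ¬e ∨ e   (absorption)
= e ∧ c ∨ c ∧ ¬e ∨ e   (distribution)
= c ∨ e   (distribution)

c ∨ e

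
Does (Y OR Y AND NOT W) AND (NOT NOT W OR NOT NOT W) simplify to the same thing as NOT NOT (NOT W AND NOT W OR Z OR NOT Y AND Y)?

E1: (Y OR Y AND NOT W) AND (NOT NOT W OR NOT NOT W)
    = Y AND (NOT NOT W OR NOT NOT W)   (absorption)
    = Y AND NOT NOT W   (idempotence)
    = Y AND W   (double negation)
E2: NOT NOT (NOT W AND NOT W OR Z OR NOT Y AND Y)
    = NOT NOT (NOT W AND NOT W OR Z)   (complement / identity)
    = NOT W AND NOT W OR Z   (double negation)
    = NOT W OR Z   (idempotence)
These differ: at W=0, Y=0, Z=1, E1 = 0 but E2 = 1.

No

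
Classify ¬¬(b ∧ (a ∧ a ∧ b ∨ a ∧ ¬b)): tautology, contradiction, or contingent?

contingent

¬¬(b ∧ (a ∧ a ∧ b ∨ a ∧ ¬b))
= ¬¬(b ∧ (a ∧ b ∨ a ∧ ¬b))   — idempotence
= ¬¬(b ∧ a)   — distribution
= b ∧ a   — double negation
This depends on a, b, so it is not a constant.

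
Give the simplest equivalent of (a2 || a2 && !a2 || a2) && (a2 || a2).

(a2 || a2 && !a2 || a2) && (a2 || a2)
= (a2 || a2) && (a2 || a2)
= a2 || a2
= a2

a2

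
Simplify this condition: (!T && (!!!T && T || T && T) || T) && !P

(!T && (!!!T && T || T && T) || T) && !P
= (!T && (!T && T || T && T) || T) && !P   (double negation)
= (!T && T || T) && !P   (distribution)
= T && !P   (complement / identity)

T && !P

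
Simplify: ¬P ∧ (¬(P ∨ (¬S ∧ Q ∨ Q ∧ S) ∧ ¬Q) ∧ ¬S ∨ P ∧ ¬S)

¬P ∧ (¬(P ∨ (¬S ∧ Q ∨ Q ∧ S) ∧ ¬Q) ∧ ¬S ∨ P ∧ ¬S)
= ¬P ∧ (¬(P ∨ Q ∧ ¬Q) ∧ ¬S ∨ P ∧ ¬S)   — distribution
= ¬P ∧ (¬P ∧ ¬S ∨ P ∧ ¬S)   — complement / identity
= ¬P ∧ ¬S   — distribution

¬P ∧ ¬S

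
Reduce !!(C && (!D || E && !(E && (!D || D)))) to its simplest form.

!!(C && (!D || E && !(E && (!D || D))))
= !!(C && (!D || E && !E))   [complement / identity]
= !!(C && !D)   [complement / identity]
= C && !D   [double negation]

C && !D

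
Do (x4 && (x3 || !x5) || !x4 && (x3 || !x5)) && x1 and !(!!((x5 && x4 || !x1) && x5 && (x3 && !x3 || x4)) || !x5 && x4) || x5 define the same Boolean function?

E1: (x4 && (x3 || !x5) || !x4 && (x3 || !x5)) && x1
    = (x3 || !x5) && x1   [distribution]
E2: !(!!((x5 && x4 || !x1) && x5 && (x3 && !x3 || x4)) || !x5 && x4) || x5
    = !(!!((x5 && x4 || !x1) && x5 && x4) || !x5 && x4) || x5   [complement / identity]
    = !(!!(x5 && x4) || !x5 && x4) || x5   [absorption]
    = !(x5 && x4 || !x5 && x4) || x5   [double negation]
    = !x4 || x5   [distribution]
These differ: at x1=0, x3=0, x4=1, x5=1, E1 = 0 but E2 = 1.

No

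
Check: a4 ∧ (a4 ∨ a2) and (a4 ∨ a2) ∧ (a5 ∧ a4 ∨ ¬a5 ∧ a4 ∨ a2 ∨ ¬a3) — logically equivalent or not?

E1: a4 ∧ (a4 ∨ a2)
    = a4
E2: (a4 ∨ a2) ∧ (a5 ∧ a4 ∨ ¬a5 ∧ a4 ∨ a2 ∨ ¬a3)
    = (a4 ∨ a2) ∧ (a4 ∨ a2 ∨ ¬a3)
    = a4 ∨ a2
These differ: at a2=1, a3=0, a4=0, a5=0, E1 = 0 but E2 = 1.

No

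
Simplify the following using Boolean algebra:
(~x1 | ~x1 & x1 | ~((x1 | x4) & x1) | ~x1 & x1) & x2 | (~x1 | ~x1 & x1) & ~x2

~x1

(~x1 | ~x1 & x1 | ~((x1 | x4) & x1) | ~x1 & x1) & x2 | (~x1 | ~x1 & x1) & ~x2
= (~x1 | ~x1 & x1 | ~x1 | ~x1 & x1) & x2 | (~x1 | ~x1 & x1) & ~x2   (absorption)
= (~x1 | ~x1 & x1) & x2 | (~x1 | ~x1 & x1) & ~x2   (idempotence)
= ~x1 | ~x1 & x1   (distribution)
= ~x1   (complement / identity)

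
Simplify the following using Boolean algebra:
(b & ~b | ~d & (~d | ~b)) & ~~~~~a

(b & ~b | ~d & (~d | ~b)) & ~~~~~a
= (b & ~b | ~d) & ~~~~~a   (absorption)
= (b & ~b | ~d) & ~~~a   (double negation)
= (b & ~b | ~d) & ~a   (double negation)
= ~d & ~a   (complement / identity)

~d & ~a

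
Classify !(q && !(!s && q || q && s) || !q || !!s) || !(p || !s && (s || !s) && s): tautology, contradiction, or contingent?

!(q && !(!s && q || q && s) || !q || !!s) || !(p || !s && (s || !s) && s)
= !(q && !(!s && q || q && s) || !q || !!s) || !(p || !s && s)
= !(q && !q || !q || !!s) || !(p || !s && s)
= !(!q || !!s) || !(p || !s && s)
= q && !s || !(p || !s && s)
= q && !s || !p
This depends on p, q, s, so it is not a constant.

contingent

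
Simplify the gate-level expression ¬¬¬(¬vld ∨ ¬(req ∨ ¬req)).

¬¬¬(¬vld ∨ ¬(req ∨ ¬req))
= ¬¬(vld ∧ (req ∨ ¬req))   (De Morgan)
= ¬¬vld   (complement / identity)
= vld   (double negation)

vld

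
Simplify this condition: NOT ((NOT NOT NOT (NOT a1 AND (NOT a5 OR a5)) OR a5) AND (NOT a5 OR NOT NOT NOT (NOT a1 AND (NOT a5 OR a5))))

NOT ((NOT NOT NOT (NOT a1 AND (NOT a5 OR a5)) OR a5) AND (NOT a5 OR NOT NOT NOT (NOT a1 AND (NOT a5 OR a5))))
= NOT (NOT NOT NOT (NOT a1 AND (NOT a5 OR a5)) OR a5 AND NOT a5)   — distribution
= NOT (NOT NOT NOT NOT a1 OR a5 AND NOT a5)   — complement / identity
= NOT NOT NOT NOT NOT a1   — complement / identity
= NOT NOT NOT a1   — double negation
= NOT a1   — double negation

NOT a1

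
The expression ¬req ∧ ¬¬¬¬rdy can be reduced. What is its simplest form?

¬req ∧ rdy

¬req ∧ ¬¬¬¬rdy
= ¬req ∧ ¬¬rdy   (double negation)
= ¬req ∧ rdy   (double negation)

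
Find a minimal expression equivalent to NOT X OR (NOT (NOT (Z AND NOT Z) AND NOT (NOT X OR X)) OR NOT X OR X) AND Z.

NOT X OR Z

NOT X OR (NOT (NOT (Z AND NOT Z) AND NOT (NOT X OR X)) OR NOT X OR X) AND Z
= NOT X OR (Z AND NOT Z OR NOT X OR X OR NOT X OR X) AND Z   [De Morgan]
= NOT X OR (NOT X OR X OR NOT X OR X) AND Z   [complement / identity]
= NOT X OR (NOT X OR X) AND Z   [idempotence]
= NOT X OR Z   [complement / identity]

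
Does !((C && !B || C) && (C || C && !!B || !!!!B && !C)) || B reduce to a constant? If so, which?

no

!((C && !B || C) && (C || C && !!B || !!!!B && !C)) || B
= !(C && (C || C && !!B || !!!!B && !C)) || B   — absorption
= !(C && (C || C && !!B || !!B && !C)) || B   — double negation
= !(C && (C || !!B)) || B   — distribution
= !(C && (C || B)) || B   — double negation
= !C || B   — absorption
This depends on B, C, so it is not a constant.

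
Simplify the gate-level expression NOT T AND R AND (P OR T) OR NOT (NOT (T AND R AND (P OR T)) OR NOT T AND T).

R AND (P OR T)

NOT T AND R AND (P OR T) OR NOT (NOT (T AND R AND (P OR T)) OR NOT T AND T)
= NOT T AND R AND (P OR T) OR NOT NOT (T AND R AND (P OR T))   (complement / identity)
= NOT T AND R AND (P OR T) OR T AND R AND (P OR T)   (double negation)
= R AND (P OR T)   (distribution)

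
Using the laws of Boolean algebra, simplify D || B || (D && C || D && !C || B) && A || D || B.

D || B

D || B || (D && C || D && !C || B) && A || D || B
= D || B || (D || B) && A || D || B
= D || B || D || B
= D || B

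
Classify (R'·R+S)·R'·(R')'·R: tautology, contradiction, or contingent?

(R'·R+S)·R'·(R')'·R
= (R'·R+S)·R'·R·R
= (R'·R+S)·R'·R
= R'·R
= 0

contradiction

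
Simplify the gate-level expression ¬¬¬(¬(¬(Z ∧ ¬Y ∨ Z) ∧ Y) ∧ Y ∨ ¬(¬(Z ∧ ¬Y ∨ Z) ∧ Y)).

¬¬¬(¬(¬(Z ∧ ¬Y ∨ Z) ∧ Y) ∧ Y ∨ ¬(¬(Z ∧ ¬Y ∨ Z) ∧ Y))
= ¬(¬(¬(Z ∧ ¬Y ∨ Z) ∧ Y) ∧ Y ∨ ¬(¬(Z ∧ ¬Y ∨ Z) ∧ Y))   — double negation
= ¬¬(¬(Z ∧ ¬Y ∨ Z) ∧ Y)   — absorption
= ¬¬(¬Z ∧ Y)   — absorption
= ¬Z ∧ Y   — double negation

¬Z ∧ Y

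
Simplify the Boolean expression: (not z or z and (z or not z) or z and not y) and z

(not z or z and (z or not z) or z and not y) and z
= (not z or z or z and not y) and z   [complement / identity]
= (not z or z) and z   [absorption]
= z   [complement / identity]

z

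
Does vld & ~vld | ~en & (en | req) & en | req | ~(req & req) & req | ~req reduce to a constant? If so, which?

vld & ~vld | ~en & (en | req) & en | req | ~(req & req) & req | ~req
= vld & ~vld | ~en & en | req | ~(req & req) & req | ~req
= vld & ~vld | ~en & en | req | ~req & req | ~req
= vld & ~vld | ~en & en | req | ~req
= ~en & en | req | ~req
= req | ~req
= 1

yes, True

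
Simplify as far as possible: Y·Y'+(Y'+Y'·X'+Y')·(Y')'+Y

Y

Y·Y'+(Y'+Y'·X'+Y')·(Y')'+Y
= Y·Y'+(Y'+Y')·(Y')'+Y   (absorption)
= (Y'+Y')·(Y')'+Y   (complement / identity)
= (Y'+Y')·Y+Y   (double negation)
= Y'·Y+Y   (idempotence)
= Y   (complement / identity)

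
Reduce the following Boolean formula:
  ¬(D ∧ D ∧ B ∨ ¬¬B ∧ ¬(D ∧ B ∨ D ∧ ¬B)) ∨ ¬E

¬B ∨ ¬E

¬(D ∧ D ∧ B ∨ ¬¬B ∧ ¬(D ∧ B ∨ D ∧ ¬B)) ∨ ¬E
= ¬(D ∧ D ∧ B ∨ ¬¬B ∧ ¬D) ∨ ¬E
= ¬(D ∧ B ∨ ¬¬B ∧ ¬D) ∨ ¬E
= ¬(D ∧ B ∨ B ∧ ¬D) ∨ ¬E
= ¬B ∨ ¬E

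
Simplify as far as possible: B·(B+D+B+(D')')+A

B+A

B·(B+D+B+(D')')+A
= B·(B+D+B+D)+A   [double negation]
= B·(B+D)+A   [idempotence]
= B+A   [absorption]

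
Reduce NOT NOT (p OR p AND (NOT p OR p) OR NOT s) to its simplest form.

NOT NOT (p OR p AND (NOT p OR p) OR NOT s)
= NOT NOT (p OR p OR NOT s)   (complement / identity)
= p OR p OR NOT s   (double negation)
= p OR NOT s   (idempotence)

p OR NOT s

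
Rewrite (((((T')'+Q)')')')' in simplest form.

(((((T')'+Q)')')')'
= (((T')'+Q)')'   (double negation)
= (T')'+Q   (double negation)
= T+Q   (double negation)

T+Q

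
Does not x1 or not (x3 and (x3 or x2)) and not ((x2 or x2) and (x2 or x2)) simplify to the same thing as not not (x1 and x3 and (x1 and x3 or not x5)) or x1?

No

E1: not x1 or not (x3 and (x3 or x2)) and not ((x2 or x2) and (x2 or x2))
    = not x1 or not x3 and not ((x2 or x2) and (x2 or x2))   (absorption)
    = not x1 or not x3 and not (x2 or x2)   (idempotence)
    = not x1 or not x3 and not x2   (idempotence)
E2: not not (x1 and x3 and (x1 and x3 or not x5)) or x1
    = x1 and x3 and (x1 and x3 or not x5) or x1   (double negation)
    = x1 and x3 or x1   (absorption)
    = x1   (absorption)
These differ: at x1=0, x2=0, x3=0, x5=0, E1 = 1 but E2 = 0.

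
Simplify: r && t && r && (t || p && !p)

r && t && r && (t || p && !p)
= r && t && r && t   — complement / identity
= r && t   — idempotence

r && t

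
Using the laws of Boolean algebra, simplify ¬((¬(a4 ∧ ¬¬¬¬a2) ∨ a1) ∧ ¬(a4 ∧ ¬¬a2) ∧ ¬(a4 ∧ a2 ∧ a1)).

¬((¬(a4 ∧ ¬¬¬¬a2) ∨ a1) ∧ ¬(a4 ∧ ¬¬a2) ∧ ¬(a4 ∧ a2 ∧ a1))
= ¬((¬(a4 ∧ ¬¬a2) ∨ a1) ∧ ¬(a4 ∧ ¬¬a2) ∧ ¬(a4 ∧ a2 ∧ a1))   — double negation
= ¬(¬(a4 ∧ ¬¬a2) ∧ ¬(a4 ∧ a2 ∧ a1))   — absorption
= a4 ∧ ¬¬a2 ∨ a4 ∧ a2 ∧ a1   — De Morgan
= a4 ∧ a2 ∨ a4 ∧ a2 ∧ a1   — double negation
= a4 ∧ a2   — absorption

a4 ∧ a2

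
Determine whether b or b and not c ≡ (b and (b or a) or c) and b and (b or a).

Yes

E1: b or b and not c
    = b   (absorption)
E2: (b and (b or a) or c) and b and (b or a)
    = b and (b or a)   (absorption)
    = b   (absorption)
Both reduce to b, so they are equivalent.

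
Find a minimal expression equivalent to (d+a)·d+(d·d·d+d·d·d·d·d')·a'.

d

(d+a)·d+(d·d·d+d·d·d·d·d')·a'
= (d+a)·d+(d·d·d+d·d·d')·a'   (idempotence)
= (d+a)·d+d·d·a'   (distribution)
= d+d·d·a'   (absorption)
= d+d·a'   (idempotence)
= d   (absorption)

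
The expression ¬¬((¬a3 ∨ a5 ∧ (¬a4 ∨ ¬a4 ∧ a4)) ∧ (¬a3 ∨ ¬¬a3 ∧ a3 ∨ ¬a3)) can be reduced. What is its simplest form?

¬¬((¬a3 ∨ a5 ∧ (¬a4 ∨ ¬a4 ∧ a4)) ∧ (¬a3 ∨ ¬¬a3 ∧ a3 ∨ ¬a3))
= ¬¬((¬a3 ∨ a5 ∧ (¬a4 ∨ ¬a4 ∧ a4)) ∧ (¬a3 ∨ a3 ∧ a3 ∨ ¬a3))
= ¬¬(¬a3 ∨ a5 ∧ (¬a4 ∨ ¬a4 ∧ a4) ∧ (a3 ∧ a3 ∨ ¬a3))
= ¬¬(¬a3 ∨ a5 ∧ (¬a4 ∨ ¬a4 ∧ a4) ∧ (a3 ∨ ¬a3))
= ¬¬(¬a3 ∨ a5 ∧ ¬a4 ∧ (a3 ∨ ¬a3))
= ¬a3 ∨ a5 ∧ ¬a4 ∧ (a3 ∨ ¬a3)
= ¬a3 ∨ a5 ∧ ¬a4

¬a3 ∨ a5 ∧ ¬a4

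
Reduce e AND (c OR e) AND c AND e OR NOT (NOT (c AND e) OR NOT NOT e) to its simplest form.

c AND e

e AND (c OR e) AND c AND e OR NOT (NOT (c AND e) OR NOT NOT e)
= e AND c AND e OR NOT (NOT (c AND e) OR NOT NOT e)
= e AND c AND e OR c AND e AND NOT e
= c AND e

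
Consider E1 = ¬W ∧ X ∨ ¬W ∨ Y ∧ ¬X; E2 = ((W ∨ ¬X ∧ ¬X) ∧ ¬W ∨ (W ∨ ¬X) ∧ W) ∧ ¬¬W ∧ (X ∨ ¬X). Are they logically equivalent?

E1: ¬W ∧ X ∨ ¬W ∨ Y ∧ ¬X
    = ¬W ∨ Y ∧ ¬X   — absorption
E2: ((W ∨ ¬X ∧ ¬X) ∧ ¬W ∨ (W ∨ ¬X) ∧ W) ∧ ¬¬W ∧ (X ∨ ¬X)
    = ((W ∨ ¬X) ∧ ¬W ∨ (W ∨ ¬X) ∧ W) ∧ ¬¬W ∧ (X ∨ ¬X)   — idempotence
    = ((W ∨ ¬X) ∧ ¬W ∨ (W ∨ ¬X) ∧ W) ∧ W ∧ (X ∨ ¬X)   — double negation
    = ((W ∨ ¬X) ∧ ¬W ∨ (W ∨ ¬X) ∧ W) ∧ W   — complement / identity
    = (W ∨ ¬X) ∧ W   — distribution
    = W   — absorption
These differ: at W=0, X=1, Y=1, E1 = 1 but E2 = 0.

No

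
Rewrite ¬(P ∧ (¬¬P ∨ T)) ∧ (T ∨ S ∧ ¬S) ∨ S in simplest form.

¬(P ∧ (¬¬P ∨ T)) ∧ (T ∨ S ∧ ¬S) ∨ S
= ¬(P ∧ (P ∨ T)) ∧ (T ∨ S ∧ ¬S) ∨ S   [double negation]
= ¬P ∧ (T ∨ S ∧ ¬S) ∨ S   [absorption]
= ¬P ∧ T ∨ S   [complement / identity]

¬P ∧ T ∨ S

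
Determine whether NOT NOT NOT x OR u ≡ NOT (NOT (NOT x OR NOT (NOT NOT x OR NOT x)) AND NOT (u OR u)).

Yes

E1: NOT NOT NOT x OR u
    = NOT x OR u   — double negation
E2: NOT (NOT (NOT x OR NOT (NOT NOT x OR NOT x)) AND NOT (u OR u))
    = NOT (NOT (NOT x OR NOT x AND x) AND NOT (u OR u))   — De Morgan
    = NOT (NOT NOT x AND NOT (u OR u))   — complement / identity
    = NOT x OR u OR u   — De Morgan
    = NOT x OR u   — idempotence
Both reduce to NOT x OR u, so they are equivalent.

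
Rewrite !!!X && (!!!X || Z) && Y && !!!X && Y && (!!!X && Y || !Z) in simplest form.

!X && Y

!!!X && (!!!X || Z) && Y && !!!X && Y && (!!!X && Y || !Z)
= !!!X && Y && !!!X && Y && (!!!X && Y || !Z)   — absorption
= !!!X && Y && !!!X && Y   — absorption
= !!!X && Y   — idempotence
= !X && Y   — double negation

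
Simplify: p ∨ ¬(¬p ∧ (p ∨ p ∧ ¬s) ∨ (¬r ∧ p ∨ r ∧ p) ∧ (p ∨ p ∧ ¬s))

True

p ∨ ¬(¬p ∧ (p ∨ p ∧ ¬s) ∨ (¬r ∧ p ∨ r ∧ p) ∧ (p ∨ p ∧ ¬s))
= p ∨ ¬(¬p ∧ (p ∨ p ∧ ¬s) ∨ p ∧ (p ∨ p ∧ ¬s))   (distribution)
= p ∨ ¬(p ∨ p ∧ ¬s)   (distribution)
= p ∨ ¬p   (absorption)
= True   (complement)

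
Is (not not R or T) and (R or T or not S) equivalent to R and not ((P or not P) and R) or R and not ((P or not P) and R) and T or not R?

E1: (not not R or T) and (R or T or not S)
    = (R or T) and (R or T or not S)   (double negation)
    = R or T   (absorption)
E2: R and not ((P or not P) and R) or R and not ((P or not P) and R) and T or not R
    = R and not ((P or not P) and R) or not R   (absorption)
    = R and not R or not R   (complement / identity)
    = not R   (complement / identity)
These differ: at P=0, R=0, S=1, T=0, E1 = 0 but E2 = 1.

No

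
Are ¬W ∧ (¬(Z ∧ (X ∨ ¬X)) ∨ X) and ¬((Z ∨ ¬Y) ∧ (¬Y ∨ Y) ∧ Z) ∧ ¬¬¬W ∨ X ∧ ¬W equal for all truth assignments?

Yes

E1: ¬W ∧ (¬(Z ∧ (X ∨ ¬X)) ∨ X)
    = ¬W ∧ (¬Z ∨ X)   [complement / identity]
E2: ¬((Z ∨ ¬Y) ∧ (¬Y ∨ Y) ∧ Z) ∧ ¬¬¬W ∨ X ∧ ¬W
    = ¬((Z ∨ ¬Y) ∧ Z) ∧ ¬¬¬W ∨ X ∧ ¬W   [complement / identity]
    = ¬((Z ∨ ¬Y) ∧ Z) ∧ ¬W ∨ X ∧ ¬W   [double negation]
    = ¬Z ∧ ¬W ∨ X ∧ ¬W   [absorption]
    = ¬W ∧ (¬Z ∨ X)   [distribution]
Both reduce to ¬W ∧ (¬Z ∨ X), so they are equivalent.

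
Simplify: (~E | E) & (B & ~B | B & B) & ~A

B & ~A

(~E | E) & (B & ~B | B & B) & ~A
= (B & ~B | B & B) & ~A   [complement / identity]
= B & ~A   [distribution]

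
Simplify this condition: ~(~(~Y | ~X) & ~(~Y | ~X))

~(~(~Y | ~X) & ~(~Y | ~X))
= ~Y | ~X | ~Y | ~X   — De Morgan
= ~Y | ~X   — idempotence

~Y | ~X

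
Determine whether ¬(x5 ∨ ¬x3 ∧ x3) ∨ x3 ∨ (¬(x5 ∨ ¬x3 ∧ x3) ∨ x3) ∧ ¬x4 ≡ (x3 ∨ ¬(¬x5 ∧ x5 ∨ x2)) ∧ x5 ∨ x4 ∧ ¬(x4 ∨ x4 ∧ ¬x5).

No

E1: ¬(x5 ∨ ¬x3 ∧ x3) ∨ x3 ∨ (¬(x5 ∨ ¬x3 ∧ x3) ∨ x3) ∧ ¬x4
    = ¬(x5 ∨ ¬x3 ∧ x3) ∨ x3   [absorption]
    = ¬x5 ∨ x3   [complement / identity]
E2: (x3 ∨ ¬(¬x5 ∧ x5 ∨ x2)) ∧ x5 ∨ x4 ∧ ¬(x4 ∨ x4 ∧ ¬x5)
    = (x3 ∨ ¬(¬x5 ∧ x5 ∨ x2)) ∧ x5 ∨ x4 ∧ ¬x4   [absorption]
    = (x3 ∨ ¬x2) ∧ x5 ∨ x4 ∧ ¬x4   [complement / identity]
    = (x3 ∨ ¬x2) ∧ x5   [complement / identity]
These differ: at x2=0, x3=0, x4=1, x5=0, E1 = 1 but E2 = 0.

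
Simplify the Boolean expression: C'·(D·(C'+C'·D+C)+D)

C'·D

C'·(D·(C'+C'·D+C)+D)
= C'·(D·(C'+C)+D)   (absorption)
= C'·(D+D)   (complement / identity)
= C'·D   (idempotence)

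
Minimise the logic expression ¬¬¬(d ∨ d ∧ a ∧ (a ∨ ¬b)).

¬¬¬(d ∨ d ∧ a ∧ (a ∨ ¬b))
= ¬(d ∨ d ∧ a ∧ (a ∨ ¬b))   — double negation
= ¬(d ∨ d ∧ a)   — absorption
= ¬d   — absorption

¬d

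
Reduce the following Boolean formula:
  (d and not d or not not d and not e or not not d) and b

(d and not d or not not d and not e or not not d) and b
= (d and not d or not not d) and b   [absorption]
= not not d and b   [complement / identity]
= d and b   [double negation]

d and b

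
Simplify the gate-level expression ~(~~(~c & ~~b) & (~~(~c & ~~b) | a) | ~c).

c

~(~~(~c & ~~b) & (~~(~c & ~~b) | a) | ~c)
= ~(~~(~c & ~~b) | ~c)
= ~(~c & ~~b) & c
= (c | ~b) & c
= c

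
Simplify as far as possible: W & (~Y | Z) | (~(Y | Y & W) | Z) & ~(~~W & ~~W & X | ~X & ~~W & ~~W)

W & (~Y | Z) | (~(Y | Y & W) | Z) & ~(~~W & ~~W & X | ~X & ~~W & ~~W)
= W & (~Y | Z) | (~(Y | Y & W) | Z) & ~(~~W & ~~W)   [distribution]
= W & (~Y | Z) | (~Y | Z) & ~(~~W & ~~W)   [absorption]
= W & (~Y | Z) | (~Y | Z) & (~W | ~W)   [De Morgan]
= W & (~Y | Z) | (~Y | Z) & ~W   [idempotence]
= ~Y | Z   [distribution]

~Y | Z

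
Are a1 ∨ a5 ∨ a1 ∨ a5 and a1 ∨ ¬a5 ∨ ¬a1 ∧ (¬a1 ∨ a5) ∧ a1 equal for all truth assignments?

No

E1: a1 ∨ a5 ∨ a1 ∨ a5
    = a1 ∨ a5   — idempotence
E2: a1 ∨ ¬a5 ∨ ¬a1 ∧ (¬a1 ∨ a5) ∧ a1
    = a1 ∨ ¬a5 ∨ ¬a1 ∧ a1   — absorption
    = a1 ∨ ¬a5   — complement / identity
These differ: at a1=0, a5=0, E1 = 0 but E2 = 1.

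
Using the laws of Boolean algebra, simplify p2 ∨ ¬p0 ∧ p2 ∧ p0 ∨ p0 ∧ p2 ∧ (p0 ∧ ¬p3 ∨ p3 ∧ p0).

p2 ∨ ¬p0 ∧ p2 ∧ p0 ∨ p0 ∧ p2 ∧ (p0 ∧ ¬p3 ∨ p3 ∧ p0)
= p2 ∨ ¬p0 ∧ p2 ∧ p0 ∨ p0 ∧ p2 ∧ p0   — distribution
= p2 ∨ p2 ∧ p0   — distribution
= p2   — absorption

p2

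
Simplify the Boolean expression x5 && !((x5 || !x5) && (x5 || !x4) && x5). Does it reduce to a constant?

x5 && !((x5 || !x5) && (x5 || !x4) && x5)
= x5 && !((x5 || !x5) && x5)   [absorption]
= x5 && !x5   [complement / identity]
= false   [complement]

false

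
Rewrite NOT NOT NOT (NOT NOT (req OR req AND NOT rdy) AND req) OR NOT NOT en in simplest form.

NOT NOT NOT (NOT NOT (req OR req AND NOT rdy) AND req) OR NOT NOT en
= NOT NOT NOT ((req OR req AND NOT rdy) AND req) OR NOT NOT en
= NOT NOT NOT (req AND req) OR NOT NOT en
= NOT (req AND req) OR NOT NOT en
= NOT (req AND req) OR en
= NOT req OR en

NOT req OR en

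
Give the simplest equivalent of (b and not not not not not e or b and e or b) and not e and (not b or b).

b and not e

(b and not not not not not e or b and e or b) and not e and (not b or b)
= (b and not not not e or b and e or b) and not e and (not b or b)   [double negation]
= (b and not e or b and e or b) and not e and (not b or b)   [double negation]
= (b and not e or b and e or b) and not e   [complement / identity]
= (b or b) and not e   [distribution]
= b and not e   [idempotence]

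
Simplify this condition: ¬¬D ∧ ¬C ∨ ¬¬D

D

¬¬D ∧ ¬C ∨ ¬¬D
= ¬¬D
= D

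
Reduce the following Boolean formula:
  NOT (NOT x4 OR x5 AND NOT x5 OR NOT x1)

NOT (NOT x4 OR x5 AND NOT x5 OR NOT x1)
= NOT (NOT x4 OR NOT x1)   (complement / identity)
= x4 AND x1   (De Morgan)

x4 AND x1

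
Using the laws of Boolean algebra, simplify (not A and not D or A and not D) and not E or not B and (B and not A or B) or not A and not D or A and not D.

(not A and not D or A and not D) and not E or not B and (B and not A or B) or not A and not D or A and not D
= (not A and not D or A and not D) and not E or not B and B or not A and not D or A and not D   (absorption)
= (not A and not D or A and not D) and not E or not A and not D or A and not D   (complement / identity)
= not A and not D or A and not D   (absorption)
= not D   (distribution)

not D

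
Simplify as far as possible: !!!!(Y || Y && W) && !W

!!!!(Y || Y && W) && !W
= !!(Y || Y && W) && !W   [double negation]
= !!Y && !W   [absorption]
= Y && !W   [double negation]

Y && !W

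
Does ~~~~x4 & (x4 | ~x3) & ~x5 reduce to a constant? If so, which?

no

~~~~x4 & (x4 | ~x3) & ~x5
= ~~x4 & (x4 | ~x3) & ~x5   — double negation
= x4 & (x4 | ~x3) & ~x5   — double negation
= x4 & ~x5   — absorption
This depends on x4, x5, so it is not a constant.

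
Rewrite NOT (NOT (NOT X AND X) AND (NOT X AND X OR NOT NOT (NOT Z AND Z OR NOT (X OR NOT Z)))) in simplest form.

X OR NOT Z

NOT (NOT (NOT X AND X) AND (NOT X AND X OR NOT NOT (NOT Z AND Z OR NOT (X OR NOT Z))))
= NOT (NOT (NOT X AND X) AND NOT NOT (NOT Z AND Z OR NOT (X OR NOT Z)))   — complement / identity
= NOT (NOT (NOT X AND X) AND NOT NOT NOT (X OR NOT Z))   — complement / identity
= NOT X AND X OR NOT NOT (X OR NOT Z)   — De Morgan
= NOT X AND X OR X OR NOT Z   — double negation
= X OR NOT Z   — complement / identity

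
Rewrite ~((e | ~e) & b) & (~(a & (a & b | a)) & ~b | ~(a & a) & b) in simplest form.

~((e | ~e) & b) & (~(a & (a & b | a)) & ~b | ~(a & a) & b)
= ~b & (~(a & (a & b | a)) & ~b | ~(a & a) & b)   (complement / identity)
= ~b & (~(a & a) & ~b | ~(a & a) & b)   (absorption)
= ~b & ~(a & a)   (distribution)
= ~b & ~a   (idempotence)

~b & ~a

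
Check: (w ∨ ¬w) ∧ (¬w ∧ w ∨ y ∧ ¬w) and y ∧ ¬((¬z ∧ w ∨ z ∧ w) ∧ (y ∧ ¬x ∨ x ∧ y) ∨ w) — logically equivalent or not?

Yes

E1: (w ∨ ¬w) ∧ (¬w ∧ w ∨ y ∧ ¬w)
    = (w ∨ ¬w) ∧ y ∧ ¬w   — complement / identity
    = y ∧ ¬w   — complement / identity
E2: y ∧ ¬((¬z ∧ w ∨ z ∧ w) ∧ (y ∧ ¬x ∨ x ∧ y) ∨ w)
    = y ∧ ¬(w ∧ (y ∧ ¬x ∨ x ∧ y) ∨ w)   — distribution
    = y ∧ ¬(w ∧ y ∨ w)   — distribution
    = y ∧ ¬w   — absorption
Both reduce to y ∧ ¬w, so they are equivalent.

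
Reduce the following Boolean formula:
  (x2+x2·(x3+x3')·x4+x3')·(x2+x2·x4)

(x2+x2·(x3+x3')·x4+x3')·(x2+x2·x4)
= (x2+x2·x4+x3')·(x2+x2·x4)   (complement / identity)
= x2+x2·x4   (absorption)
= x2   (absorption)

x2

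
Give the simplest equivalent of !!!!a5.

!!!!a5
= !!a5   [double negation]
= a5   [double negation]

a5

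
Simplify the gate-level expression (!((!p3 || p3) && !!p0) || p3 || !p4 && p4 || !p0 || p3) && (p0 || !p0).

(!((!p3 || p3) && !!p0) || p3 || !p4 && p4 || !p0 || p3) && (p0 || !p0)
= (!!!p0 || p3 || !p4 && p4 || !p0 || p3) && (p0 || !p0)
= !!!p0 || p3 || !p4 && p4 || !p0 || p3
= !!!p0 || p3 || !p0 || p3
= !p0 || p3 || !p0 || p3
= !p0 || p3

!p0 || p3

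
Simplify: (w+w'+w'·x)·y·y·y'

0

(w+w'+w'·x)·y·y·y'
= (w+w')·y·y·y'
= y·y·y'
= y·y'
= 0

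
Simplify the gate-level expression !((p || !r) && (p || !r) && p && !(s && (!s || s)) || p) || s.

!((p || !r) && (p || !r) && p && !(s && (!s || s)) || p) || s
= !((p || !r) && (p || !r) && p && !s || p) || s   (complement / identity)
= !((p || !r) && p && !s || p) || s   (idempotence)
= !(p && !s || p) || s   (absorption)
= !p || s   (absorption)

!p || s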